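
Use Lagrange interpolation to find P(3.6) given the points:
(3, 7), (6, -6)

Lagrange interpolation formula:
P(x) = Σ yᵢ × Lᵢ(x)
where Lᵢ(x) = Π_{j≠i} (x - xⱼ)/(xᵢ - xⱼ)

L_0(3.6) = (3.6 - 6)/(3 - 6) = 0.800000
L_1(3.6) = (3.6 - 3)/(6 - 3) = 0.200000

P(3.6) = 7×L_0(3.6) + (-6)×L_1(3.6)
P(3.6) = 4.400000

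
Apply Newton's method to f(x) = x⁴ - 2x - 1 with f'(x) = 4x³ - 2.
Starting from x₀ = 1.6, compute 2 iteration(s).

f(x) = x⁴ - 2x - 1
f'(x) = 4x³ - 2
x₀ = 1.6

Newton-Raphson formula: x_{n+1} = x_n - f(x_n)/f'(x_n)

Iteration 1:
  f(1.600000) = 2.353600
  f'(1.600000) = 14.384000
  x_1 = 1.600000 - 2.353600/14.384000 = 1.436374
Iteration 2:
  f(1.436374) = 0.383921
  f'(1.436374) = 9.853930
  x_2 = 1.436374 - 0.383921/9.853930 = 1.397413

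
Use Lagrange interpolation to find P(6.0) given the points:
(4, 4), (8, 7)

Lagrange interpolation formula:
P(x) = Σ yᵢ × Lᵢ(x)
where Lᵢ(x) = Π_{j≠i} (x - xⱼ)/(xᵢ - xⱼ)

L_0(6.0) = (6.0 - 8)/(4 - 8) = 0.500000
L_1(6.0) = (6.0 - 4)/(8 - 4) = 0.500000

P(6.0) = 4×L_0(6.0) + 7×L_1(6.0)
P(6.0) = 5.500000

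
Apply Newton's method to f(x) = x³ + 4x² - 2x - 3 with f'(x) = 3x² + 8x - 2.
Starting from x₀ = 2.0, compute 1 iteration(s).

f(x) = x³ + 4x² - 2x - 3
f'(x) = 3x² + 8x - 2
x₀ = 2.0

Newton-Raphson formula: x_{n+1} = x_n - f(x_n)/f'(x_n)

Iteration 1:
  f(2.000000) = 17.000000
  f'(2.000000) = 26.000000
  x_1 = 2.000000 - 17.000000/26.000000 = 1.346154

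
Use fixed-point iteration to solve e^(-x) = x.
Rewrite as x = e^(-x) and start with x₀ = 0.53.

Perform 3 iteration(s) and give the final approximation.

Equation: e^(-x) = x
Fixed-point form: x = e^(-x)
x₀ = 0.53

x_1 = g(0.530000) = 0.588605
x_2 = g(0.588605) = 0.555101
x_3 = g(0.555101) = 0.574014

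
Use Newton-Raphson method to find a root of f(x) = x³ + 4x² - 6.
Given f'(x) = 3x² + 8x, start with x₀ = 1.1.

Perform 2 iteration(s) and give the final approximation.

f(x) = x³ + 4x² - 6
f'(x) = 3x² + 8x
x₀ = 1.1

Newton-Raphson formula: x_{n+1} = x_n - f(x_n)/f'(x_n)

Iteration 1:
  f(1.100000) = 0.171000
  f'(1.100000) = 12.430000
  x_1 = 1.100000 - 0.171000/12.430000 = 1.086243
Iteration 2:
  f(1.086243) = 0.001379
  f'(1.086243) = 12.229715
  x_2 = 1.086243 - 0.001379/12.229715 = 1.086130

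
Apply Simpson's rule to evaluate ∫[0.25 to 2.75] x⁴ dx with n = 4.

f(x) = x⁴
a = 0.25, b = 2.75, n = 4
h = (b - a)/n = 0.625000

Simpson's rule: (h/3)[f(x₀) + 4f(x₁) + 2f(x₂) + ... + f(xₙ)]

x_0 = 0.2500, f(x_0) = 0.003906, coefficient = 1
x_1 = 0.8750, f(x_1) = 0.586182, coefficient = 4
x_2 = 1.5000, f(x_2) = 5.062500, coefficient = 2
x_3 = 2.1250, f(x_3) = 20.390869, coefficient = 4
x_4 = 2.7500, f(x_4) = 57.191406, coefficient = 1

I ≈ (0.625000/3) × 151.228516 = 31.505941
Exact value: 31.455078
Error: 0.050863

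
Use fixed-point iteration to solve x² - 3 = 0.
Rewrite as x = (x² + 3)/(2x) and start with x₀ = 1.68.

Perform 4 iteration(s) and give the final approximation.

Equation: x² - 3 = 0
Fixed-point form: x = (x² + 3)/(2x)
x₀ = 1.68

x_1 = g(1.680000) = 1.732857
x_2 = g(1.732857) = 1.732051
x_3 = g(1.732051) = 1.732051
x_4 = g(1.732051) = 1.732051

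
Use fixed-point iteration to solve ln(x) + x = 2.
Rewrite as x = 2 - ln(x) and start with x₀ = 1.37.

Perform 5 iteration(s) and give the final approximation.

Equation: ln(x) + x = 2
Fixed-point form: x = 2 - ln(x)
x₀ = 1.37

x_1 = g(1.370000) = 1.685189
x_2 = g(1.685189) = 1.478122
x_3 = g(1.478122) = 1.609228
x_4 = g(1.609228) = 1.524246
x_5 = g(1.524246) = 1.578500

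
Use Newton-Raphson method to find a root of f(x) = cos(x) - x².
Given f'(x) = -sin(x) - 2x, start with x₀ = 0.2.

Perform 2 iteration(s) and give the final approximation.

f(x) = cos(x) - x²
f'(x) = -sin(x) - 2x
x₀ = 0.2

Newton-Raphson formula: x_{n+1} = x_n - f(x_n)/f'(x_n)

Iteration 1:
  f(0.200000) = 0.940067
  f'(0.200000) = -0.598669
  x_1 = 0.200000 - 0.940067/(-0.598669) = 1.770260
Iteration 2:
  f(1.770260) = -3.331965
  f'(1.770260) = -4.520693
  x_2 = 1.770260 - (-3.331965)/(-4.520693) = 1.033213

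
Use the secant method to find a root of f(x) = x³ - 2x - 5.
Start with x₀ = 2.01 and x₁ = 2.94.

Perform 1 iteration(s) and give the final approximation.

f(x) = x³ - 2x - 5
x₀ = 2.01, x₁ = 2.94

Secant formula: x_{n+1} = x_n - f(x_n)(x_n - x_{n-1})/(f(x_n) - f(x_{n-1}))

Iteration 1:
  f(2.010000) = -0.899399
  f(2.940000) = 14.532184
  x_2 = 2.940000 - 14.532184×(2.940000 - 2.010000)/(14.532184 - (-0.899399))
       = 2.064203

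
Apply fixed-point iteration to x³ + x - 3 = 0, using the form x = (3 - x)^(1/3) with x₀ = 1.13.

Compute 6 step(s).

Equation: x³ + x - 3 = 0
Fixed-point form: x = (3 - x)^(1/3)
x₀ = 1.13

x_1 = g(1.130000) = 1.232009
x_2 = g(1.232009) = 1.209187
x_3 = g(1.209187) = 1.214367
x_4 = g(1.214367) = 1.213195
x_5 = g(1.213195) = 1.213461
x_6 = g(1.213461) = 1.213401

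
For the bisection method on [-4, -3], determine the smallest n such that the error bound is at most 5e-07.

We need (b-a)/2^n ≤ 5e-07
(-3 - (-4))/2^n ≤ 5e-07
1/2^n ≤ 5e-07
2^n ≥ 2000000
n ≥ log₂(2000000) = 20.93
n ≥ 21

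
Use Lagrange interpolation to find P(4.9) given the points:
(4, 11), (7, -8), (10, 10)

Lagrange interpolation formula:
P(x) = Σ yᵢ × Lᵢ(x)
where Lᵢ(x) = Π_{j≠i} (x - xⱼ)/(xᵢ - xⱼ)

L_0(4.9) = (4.9 - 7)/(4 - 7) × (4.9 - 10)/(4 - 10) = 0.595000
L_1(4.9) = (4.9 - 4)/(7 - 4) × (4.9 - 10)/(7 - 10) = 0.510000
L_2(4.9) = (4.9 - 4)/(10 - 4) × (4.9 - 7)/(10 - 7) = -0.105000

P(4.9) = 11×L_0(4.9) + (-8)×L_1(4.9) + 10×L_2(4.9)
P(4.9) = 1.415000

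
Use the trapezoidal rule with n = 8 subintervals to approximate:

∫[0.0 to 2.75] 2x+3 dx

f(x) = 2x+3
a = 0.0, b = 2.75, n = 8
h = (b - a)/n = 0.343750

Trapezoidal rule: (h/2)[f(x₀) + 2f(x₁) + 2f(x₂) + ... + f(xₙ)]

x_0 = 0.0000, f(x_0) = 3.000000, coefficient = 1
x_1 = 0.3438, f(x_1) = 3.687500, coefficient = 2
x_2 = 0.6875, f(x_2) = 4.375000, coefficient = 2
x_3 = 1.0312, f(x_3) = 5.062500, coefficient = 2
x_4 = 1.3750, f(x_4) = 5.750000, coefficient = 2
x_5 = 1.7188, f(x_5) = 6.437500, coefficient = 2
x_6 = 2.0625, f(x_6) = 7.125000, coefficient = 2
x_7 = 2.4062, f(x_7) = 7.812500, coefficient = 2
x_8 = 2.7500, f(x_8) = 8.500000, coefficient = 1

I ≈ (0.343750/2) × 92.000000 = 15.812500
Exact value: 15.812500
Error: 0.000000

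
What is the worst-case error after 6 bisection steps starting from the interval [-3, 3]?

Bisection error bound: |error| ≤ (b-a)/2^n
|error| ≤ (3 - (-3))/2^6 = 6/2^6
|error| ≤ 0.0937500000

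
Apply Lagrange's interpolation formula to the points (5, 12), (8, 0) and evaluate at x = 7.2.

Lagrange interpolation formula:
P(x) = Σ yᵢ × Lᵢ(x)
where Lᵢ(x) = Π_{j≠i} (x - xⱼ)/(xᵢ - xⱼ)

L_0(7.2) = (7.2 - 8)/(5 - 8) = 0.266667
L_1(7.2) = (7.2 - 5)/(8 - 5) = 0.733333

P(7.2) = 12×L_0(7.2) + 0×L_1(7.2)
P(7.2) = 3.200000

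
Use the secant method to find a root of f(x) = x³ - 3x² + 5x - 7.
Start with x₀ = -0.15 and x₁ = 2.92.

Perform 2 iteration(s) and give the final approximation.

f(x) = x³ - 3x² + 5x - 7
x₀ = -0.15, x₁ = 2.92

Secant formula: x_{n+1} = x_n - f(x_n)(x_n - x_{n-1})/(f(x_n) - f(x_{n-1}))

Iteration 1:
  f(-0.150000) = -7.820875
  f(2.920000) = 6.917888
  x_2 = 2.920000 - 6.917888×(2.920000 - (-0.150000))/(6.917888 - (-7.820875))
       = 1.479044
Iteration 2:
  f(2.920000) = 6.917888
  f(1.479044) = -2.931981
  x_3 = 1.479044 - (-2.931981)×(1.479044 - 2.920000)/(-2.931981 - 6.917888)
       = 1.907969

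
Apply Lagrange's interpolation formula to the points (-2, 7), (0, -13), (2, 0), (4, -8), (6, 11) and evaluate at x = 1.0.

Lagrange interpolation formula:
P(x) = Σ yᵢ × Lᵢ(x)
where Lᵢ(x) = Π_{j≠i} (x - xⱼ)/(xᵢ - xⱼ)

L_0(1.0) = (1.0 - 0)/(-2 - 0) × (1.0 - 2)/(-2 - 2) × (1.0 - 4)/(-2 - 4) × (1.0 - 6)/(-2 - 6) = -0.039062
L_1(1.0) = (1.0 - (-2))/(0 - (-2)) × (1.0 - 2)/(0 - 2) × (1.0 - 4)/(0 - 4) × (1.0 - 6)/(0 - 6) = 0.468750
L_2(1.0) = (1.0 - (-2))/(2 - (-2)) × (1.0 - 0)/(2 - 0) × (1.0 - 4)/(2 - 4) × (1.0 - 6)/(2 - 6) = 0.703125
L_3(1.0) = (1.0 - (-2))/(4 - (-2)) × (1.0 - 0)/(4 - 0) × (1.0 - 2)/(4 - 2) × (1.0 - 6)/(4 - 6) = -0.156250
L_4(1.0) = (1.0 - (-2))/(6 - (-2)) × (1.0 - 0)/(6 - 0) × (1.0 - 2)/(6 - 2) × (1.0 - 4)/(6 - 4) = 0.023438

P(1.0) = 7×L_0(1.0) + (-13)×L_1(1.0) + 0×L_2(1.0) + (-8)×L_3(1.0) + 11×L_4(1.0)
P(1.0) = -4.859375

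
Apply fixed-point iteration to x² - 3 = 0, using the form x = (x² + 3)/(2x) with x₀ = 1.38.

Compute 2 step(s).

Equation: x² - 3 = 0
Fixed-point form: x = (x² + 3)/(2x)
x₀ = 1.38

x_1 = g(1.380000) = 1.776957
x_2 = g(1.776957) = 1.732618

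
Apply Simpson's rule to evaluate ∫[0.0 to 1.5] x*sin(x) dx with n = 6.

f(x) = x*sin(x)
a = 0.0, b = 1.5, n = 6
h = (b - a)/n = 0.250000

Simpson's rule: (h/3)[f(x₀) + 4f(x₁) + 2f(x₂) + ... + f(xₙ)]

x_0 = 0.0000, f(x_0) = 0.000000, coefficient = 1
x_1 = 0.2500, f(x_1) = 0.061851, coefficient = 4
x_2 = 0.5000, f(x_2) = 0.239713, coefficient = 2
x_3 = 0.7500, f(x_3) = 0.511229, coefficient = 4
x_4 = 1.0000, f(x_4) = 0.841471, coefficient = 2
x_5 = 1.2500, f(x_5) = 1.186231, coefficient = 4
x_6 = 1.5000, f(x_6) = 1.496242, coefficient = 1

I ≈ (0.250000/3) × 10.695853 = 0.891321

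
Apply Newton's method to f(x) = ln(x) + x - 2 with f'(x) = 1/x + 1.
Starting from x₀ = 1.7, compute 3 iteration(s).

f(x) = ln(x) + x - 2
f'(x) = 1/x + 1
x₀ = 1.7

Newton-Raphson formula: x_{n+1} = x_n - f(x_n)/f'(x_n)

Iteration 1:
  f(1.700000) = 0.230628
  f'(1.700000) = 1.588235
  x_1 = 1.700000 - 0.230628/1.588235 = 1.554790
Iteration 2:
  f(1.554790) = -0.003870
  f'(1.554790) = 1.643174
  x_2 = 1.554790 - (-0.003870)/1.643174 = 1.557145
Iteration 3:
  f(1.557145) = -0.000001
  f'(1.557145) = 1.642201
  x_3 = 1.557145 - (-0.000001)/1.642201 = 1.557146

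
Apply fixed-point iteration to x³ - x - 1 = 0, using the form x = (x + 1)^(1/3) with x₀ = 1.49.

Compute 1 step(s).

Equation: x³ - x - 1 = 0
Fixed-point form: x = (x + 1)^(1/3)
x₀ = 1.49

x_1 = g(1.490000) = 1.355397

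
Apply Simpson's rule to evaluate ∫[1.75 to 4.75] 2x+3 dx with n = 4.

f(x) = 2x+3
a = 1.75, b = 4.75, n = 4
h = (b - a)/n = 0.750000

Simpson's rule: (h/3)[f(x₀) + 4f(x₁) + 2f(x₂) + ... + f(xₙ)]

x_0 = 1.7500, f(x_0) = 6.500000, coefficient = 1
x_1 = 2.5000, f(x_1) = 8.000000, coefficient = 4
x_2 = 3.2500, f(x_2) = 9.500000, coefficient = 2
x_3 = 4.0000, f(x_3) = 11.000000, coefficient = 4
x_4 = 4.7500, f(x_4) = 12.500000, coefficient = 1

I ≈ (0.750000/3) × 114.000000 = 28.500000
Exact value: 28.500000
Error: 0.000000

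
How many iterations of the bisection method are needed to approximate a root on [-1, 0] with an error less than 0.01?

We need (b-a)/2^n ≤ 0.01
(0 - (-1))/2^n ≤ 0.01
1/2^n ≤ 0.01
2^n ≥ 100
n ≥ log₂(100) = 6.64
n ≥ 7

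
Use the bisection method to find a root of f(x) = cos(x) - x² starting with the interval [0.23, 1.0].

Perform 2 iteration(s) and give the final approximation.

f(x) = cos(x) - x²
Initial interval: [0.23, 1.0]

Iteration 1:
  c_1 = (0.230000 + 1.000000)/2 = 0.615000
  f(c_1) = f(0.615000) = 0.438548
  f(a) × f(c) ≥ 0, new interval: [0.615000, 1.000000]
Iteration 2:
  c_2 = (0.615000 + 1.000000)/2 = 0.807500
  f(c_2) = f(0.807500) = 0.039251
  f(a) × f(c) ≥ 0, new interval: [0.807500, 1.000000]

After 2 iteration(s), the approximation is c_2 = 0.807500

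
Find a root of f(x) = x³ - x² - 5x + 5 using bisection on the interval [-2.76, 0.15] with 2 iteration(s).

f(x) = x³ - x² - 5x + 5
Initial interval: [-2.76, 0.15]

Iteration 1:
  c_1 = (-2.760000 + 0.150000)/2 = -1.305000
  f(c_1) = f(-1.305000) = 7.599527
  f(a) × f(c) < 0, new interval: [-2.760000, -1.305000]
Iteration 2:
  c_2 = (-2.760000 + (-1.305000))/2 = -2.032500
  f(c_2) = f(-2.032500) = 2.635072
  f(a) × f(c) < 0, new interval: [-2.760000, -2.032500]

After 2 iteration(s), the approximation is c_2 = -2.032500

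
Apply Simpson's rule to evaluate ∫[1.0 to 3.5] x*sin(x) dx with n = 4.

f(x) = x*sin(x)
a = 1.0, b = 3.5, n = 4
h = (b - a)/n = 0.625000

Simpson's rule: (h/3)[f(x₀) + 4f(x₁) + 2f(x₂) + ... + f(xₙ)]

x_0 = 1.0000, f(x_0) = 0.841471, coefficient = 1
x_1 = 1.6250, f(x_1) = 1.622613, coefficient = 4
x_2 = 2.2500, f(x_2) = 1.750665, coefficient = 2
x_3 = 2.8750, f(x_3) = 0.757407, coefficient = 4
x_4 = 3.5000, f(x_4) = -1.227741, coefficient = 1

I ≈ (0.625000/3) × 12.635142 = 2.632321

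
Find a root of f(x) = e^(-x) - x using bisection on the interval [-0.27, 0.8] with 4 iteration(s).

f(x) = e^(-x) - x
Initial interval: [-0.27, 0.8]

Iteration 1:
  c_1 = (-0.270000 + 0.800000)/2 = 0.265000
  f(c_1) = f(0.265000) = 0.502206
  f(a) × f(c) ≥ 0, new interval: [0.265000, 0.800000]
Iteration 2:
  c_2 = (0.265000 + 0.800000)/2 = 0.532500
  f(c_2) = f(0.532500) = 0.054635
  f(a) × f(c) ≥ 0, new interval: [0.532500, 0.800000]
Iteration 3:
  c_3 = (0.532500 + 0.800000)/2 = 0.666250
  f(c_3) = f(0.666250) = -0.152619
  f(a) × f(c) < 0, new interval: [0.532500, 0.666250]
Iteration 4:
  c_4 = (0.532500 + 0.666250)/2 = 0.599375
  f(c_4) = f(0.599375) = -0.050220
  f(a) × f(c) < 0, new interval: [0.532500, 0.599375]

After 4 iteration(s), the approximation is c_4 = 0.599375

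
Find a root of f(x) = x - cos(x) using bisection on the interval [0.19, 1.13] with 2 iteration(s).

f(x) = x - cos(x)
Initial interval: [0.19, 1.13]

Iteration 1:
  c_1 = (0.190000 + 1.130000)/2 = 0.660000
  f(c_1) = f(0.660000) = -0.129992
  f(a) × f(c) ≥ 0, new interval: [0.660000, 1.130000]
Iteration 2:
  c_2 = (0.660000 + 1.130000)/2 = 0.895000
  f(c_2) = f(0.895000) = 0.269481
  f(a) × f(c) < 0, new interval: [0.660000, 0.895000]

After 2 iteration(s), the approximation is c_2 = 0.895000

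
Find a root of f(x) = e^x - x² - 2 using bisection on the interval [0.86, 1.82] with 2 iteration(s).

f(x) = e^x - x² - 2
Initial interval: [0.86, 1.82]

Iteration 1:
  c_1 = (0.860000 + 1.820000)/2 = 1.340000
  f(c_1) = f(1.340000) = 0.023444
  f(a) × f(c) < 0, new interval: [0.860000, 1.340000]
Iteration 2:
  c_2 = (0.860000 + 1.340000)/2 = 1.100000
  f(c_2) = f(1.100000) = -0.205834
  f(a) × f(c) ≥ 0, new interval: [1.100000, 1.340000]

After 2 iteration(s), the approximation is c_2 = 1.100000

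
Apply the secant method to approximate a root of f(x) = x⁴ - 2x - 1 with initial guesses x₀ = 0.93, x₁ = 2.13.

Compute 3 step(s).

f(x) = x⁴ - 2x - 1
x₀ = 0.93, x₁ = 2.13

Secant formula: x_{n+1} = x_n - f(x_n)(x_n - x_{n-1})/(f(x_n) - f(x_{n-1}))

Iteration 1:
  f(0.930000) = -2.111948
  f(2.130000) = 15.323462
  x_2 = 2.130000 - 15.323462×(2.130000 - 0.930000)/(15.323462 - (-2.111948))
       = 1.075356
Iteration 2:
  f(2.130000) = 15.323462
  f(1.075356) = -1.813474
  x_3 = 1.075356 - (-1.813474)×(1.075356 - 2.130000)/(-1.813474 - 15.323462)
       = 1.186961
Iteration 3:
  f(1.075356) = -1.813474
  f(1.186961) = -1.388990
  x_4 = 1.186961 - (-1.388990)×(1.186961 - 1.075356)/(-1.388990 - (-1.813474))
       = 1.552153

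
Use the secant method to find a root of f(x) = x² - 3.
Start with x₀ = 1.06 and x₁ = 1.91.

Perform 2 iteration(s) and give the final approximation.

f(x) = x² - 3
x₀ = 1.06, x₁ = 1.91

Secant formula: x_{n+1} = x_n - f(x_n)(x_n - x_{n-1})/(f(x_n) - f(x_{n-1}))

Iteration 1:
  f(1.060000) = -1.876400
  f(1.910000) = 0.648100
  x_2 = 1.910000 - 0.648100×(1.910000 - 1.060000)/(0.648100 - (-1.876400))
       = 1.691785
Iteration 2:
  f(1.910000) = 0.648100
  f(1.691785) = -0.137865
  x_3 = 1.691785 - (-0.137865)×(1.691785 - 1.910000)/(-0.137865 - 0.648100)
       = 1.730061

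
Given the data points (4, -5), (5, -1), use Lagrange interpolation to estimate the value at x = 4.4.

Lagrange interpolation formula:
P(x) = Σ yᵢ × Lᵢ(x)
where Lᵢ(x) = Π_{j≠i} (x - xⱼ)/(xᵢ - xⱼ)

L_0(4.4) = (4.4 - 5)/(4 - 5) = 0.600000
L_1(4.4) = (4.4 - 4)/(5 - 4) = 0.400000

P(4.4) = (-5)×L_0(4.4) + (-1)×L_1(4.4)
P(4.4) = -3.400000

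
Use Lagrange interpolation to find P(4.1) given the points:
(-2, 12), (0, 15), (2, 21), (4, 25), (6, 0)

Lagrange interpolation formula:
P(x) = Σ yᵢ × Lᵢ(x)
where Lᵢ(x) = Π_{j≠i} (x - xⱼ)/(xᵢ - xⱼ)

L_0(4.1) = (4.1 - 0)/(-2 - 0) × (4.1 - 2)/(-2 - 2) × (4.1 - 4)/(-2 - 4) × (4.1 - 6)/(-2 - 6) = -0.004260
L_1(4.1) = (4.1 - (-2))/(0 - (-2)) × (4.1 - 2)/(0 - 2) × (4.1 - 4)/(0 - 4) × (4.1 - 6)/(0 - 6) = 0.025353
L_2(4.1) = (4.1 - (-2))/(2 - (-2)) × (4.1 - 0)/(2 - 0) × (4.1 - 4)/(2 - 4) × (4.1 - 6)/(2 - 6) = -0.074248
L_3(4.1) = (4.1 - (-2))/(4 - (-2)) × (4.1 - 0)/(4 - 0) × (4.1 - 2)/(4 - 2) × (4.1 - 6)/(4 - 6) = 1.039478
L_4(4.1) = (4.1 - (-2))/(6 - (-2)) × (4.1 - 0)/(6 - 0) × (4.1 - 2)/(6 - 2) × (4.1 - 4)/(6 - 4) = 0.013677

P(4.1) = 12×L_0(4.1) + 15×L_1(4.1) + 21×L_2(4.1) + 25×L_3(4.1) + 0×L_4(4.1)
P(4.1) = 24.756911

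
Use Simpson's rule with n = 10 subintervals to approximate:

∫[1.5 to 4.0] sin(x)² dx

f(x) = sin(x)²
a = 1.5, b = 4.0, n = 10
h = (b - a)/n = 0.250000

Simpson's rule: (h/3)[f(x₀) + 4f(x₁) + 2f(x₂) + ... + f(xₙ)]

x_0 = 1.5000, f(x_0) = 0.994996, coefficient = 1
x_1 = 1.7500, f(x_1) = 0.968228, coefficient = 4
x_2 = 2.0000, f(x_2) = 0.826822, coefficient = 2
x_3 = 2.2500, f(x_3) = 0.605398, coefficient = 4
x_4 = 2.5000, f(x_4) = 0.358169, coefficient = 2
x_5 = 2.7500, f(x_5) = 0.145665, coefficient = 4
x_6 = 3.0000, f(x_6) = 0.019915, coefficient = 2
x_7 = 3.2500, f(x_7) = 0.011706, coefficient = 4
x_8 = 3.5000, f(x_8) = 0.123049, coefficient = 2
x_9 = 3.7500, f(x_9) = 0.326682, coefficient = 4
x_10 = 4.0000, f(x_10) = 0.572750, coefficient = 1

I ≈ (0.250000/3) × 12.454375 = 1.037865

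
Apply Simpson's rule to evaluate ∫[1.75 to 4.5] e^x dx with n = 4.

f(x) = e^x
a = 1.75, b = 4.5, n = 4
h = (b - a)/n = 0.687500

Simpson's rule: (h/3)[f(x₀) + 4f(x₁) + 2f(x₂) + ... + f(xₙ)]

x_0 = 1.7500, f(x_0) = 5.754603, coefficient = 1
x_1 = 2.4375, f(x_1) = 11.444394, coefficient = 4
x_2 = 3.1250, f(x_2) = 22.759895, coefficient = 2
x_3 = 3.8125, f(x_3) = 45.263456, coefficient = 4
x_4 = 4.5000, f(x_4) = 90.017131, coefficient = 1

I ≈ (0.687500/3) × 368.122925 = 84.361504
Exact value: 84.262529
Error: 0.098975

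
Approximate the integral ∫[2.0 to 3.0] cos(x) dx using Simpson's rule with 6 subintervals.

f(x) = cos(x)
a = 2.0, b = 3.0, n = 6
h = (b - a)/n = 0.166667

Simpson's rule: (h/3)[f(x₀) + 4f(x₁) + 2f(x₂) + ... + f(xₙ)]

x_0 = 2.0000, f(x_0) = -0.416147, coefficient = 1
x_1 = 2.1667, f(x_1) = -0.561229, coefficient = 4
x_2 = 2.3333, f(x_2) = -0.690758, coefficient = 2
x_3 = 2.5000, f(x_3) = -0.801144, coefficient = 4
x_4 = 2.6667, f(x_4) = -0.889327, coefficient = 2
x_5 = 2.8333, f(x_5) = -0.952863, coefficient = 4
x_6 = 3.0000, f(x_6) = -0.989992, coefficient = 1

I ≈ (0.166667/3) × -13.827253 = -0.768181
Exact value: -0.768177
Error: 0.000003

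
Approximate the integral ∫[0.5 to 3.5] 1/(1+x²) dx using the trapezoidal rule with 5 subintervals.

f(x) = 1/(1+x²)
a = 0.5, b = 3.5, n = 5
h = (b - a)/n = 0.600000

Trapezoidal rule: (h/2)[f(x₀) + 2f(x₁) + 2f(x₂) + ... + f(xₙ)]

x_0 = 0.5000, f(x_0) = 0.800000, coefficient = 1
x_1 = 1.1000, f(x_1) = 0.452489, coefficient = 2
x_2 = 1.7000, f(x_2) = 0.257069, coefficient = 2
x_3 = 2.3000, f(x_3) = 0.158983, coefficient = 2
x_4 = 2.9000, f(x_4) = 0.106270, coefficient = 2
x_5 = 3.5000, f(x_5) = 0.075472, coefficient = 1

I ≈ (0.600000/2) × 2.825093 = 0.847528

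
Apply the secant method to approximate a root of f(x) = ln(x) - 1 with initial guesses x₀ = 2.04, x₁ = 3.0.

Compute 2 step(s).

f(x) = ln(x) - 1
x₀ = 2.04, x₁ = 3.0

Secant formula: x_{n+1} = x_n - f(x_n)(x_n - x_{n-1})/(f(x_n) - f(x_{n-1}))

Iteration 1:
  f(2.040000) = -0.287050
  f(3.000000) = 0.098612
  x_2 = 3.000000 - 0.098612×(3.000000 - 2.040000)/(0.098612 - (-0.287050))
       = 2.754532
Iteration 2:
  f(3.000000) = 0.098612
  f(2.754532) = 0.013248
  x_3 = 2.754532 - 0.013248×(2.754532 - 3.000000)/(0.013248 - 0.098612)
       = 2.716438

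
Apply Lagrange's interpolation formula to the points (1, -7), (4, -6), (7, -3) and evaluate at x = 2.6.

Lagrange interpolation formula:
P(x) = Σ yᵢ × Lᵢ(x)
where Lᵢ(x) = Π_{j≠i} (x - xⱼ)/(xᵢ - xⱼ)

L_0(2.6) = (2.6 - 4)/(1 - 4) × (2.6 - 7)/(1 - 7) = 0.342222
L_1(2.6) = (2.6 - 1)/(4 - 1) × (2.6 - 7)/(4 - 7) = 0.782222
L_2(2.6) = (2.6 - 1)/(7 - 1) × (2.6 - 4)/(7 - 4) = -0.124444

P(2.6) = (-7)×L_0(2.6) + (-6)×L_1(2.6) + (-3)×L_2(2.6)
P(2.6) = -6.715556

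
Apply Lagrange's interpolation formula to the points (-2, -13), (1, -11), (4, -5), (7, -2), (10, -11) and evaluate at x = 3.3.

Lagrange interpolation formula:
P(x) = Σ yᵢ × Lᵢ(x)
where Lᵢ(x) = Π_{j≠i} (x - xⱼ)/(xᵢ - xⱼ)

L_0(3.3) = (3.3 - 1)/(-2 - 1) × (3.3 - 4)/(-2 - 4) × (3.3 - 7)/(-2 - 7) × (3.3 - 10)/(-2 - 10) = -0.020531
L_1(3.3) = (3.3 - (-2))/(1 - (-2)) × (3.3 - 4)/(1 - 4) × (3.3 - 7)/(1 - 7) × (3.3 - 10)/(1 - 10) = 0.189241
L_2(3.3) = (3.3 - (-2))/(4 - (-2)) × (3.3 - 1)/(4 - 1) × (3.3 - 7)/(4 - 7) × (3.3 - 10)/(4 - 10) = 0.932685
L_3(3.3) = (3.3 - (-2))/(7 - (-2)) × (3.3 - 1)/(7 - 1) × (3.3 - 4)/(7 - 4) × (3.3 - 10)/(7 - 10) = -0.117636
L_4(3.3) = (3.3 - (-2))/(10 - (-2)) × (3.3 - 1)/(10 - 1) × (3.3 - 4)/(10 - 4) × (3.3 - 7)/(10 - 7) = 0.016241

P(3.3) = (-13)×L_0(3.3) + (-11)×L_1(3.3) + (-5)×L_2(3.3) + (-2)×L_3(3.3) + (-11)×L_4(3.3)
P(3.3) = -6.421549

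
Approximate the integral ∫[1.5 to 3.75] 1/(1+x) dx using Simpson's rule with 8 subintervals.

f(x) = 1/(1+x)
a = 1.5, b = 3.75, n = 8
h = (b - a)/n = 0.281250

Simpson's rule: (h/3)[f(x₀) + 4f(x₁) + 2f(x₂) + ... + f(xₙ)]

x_0 = 1.5000, f(x_0) = 0.400000, coefficient = 1
x_1 = 1.7812, f(x_1) = 0.359551, coefficient = 4
x_2 = 2.0625, f(x_2) = 0.326531, coefficient = 2
x_3 = 2.3438, f(x_3) = 0.299065, coefficient = 4
x_4 = 2.6250, f(x_4) = 0.275862, coefficient = 2
x_5 = 2.9062, f(x_5) = 0.256000, coefficient = 4
x_6 = 3.1875, f(x_6) = 0.238806, coefficient = 2
x_7 = 3.4688, f(x_7) = 0.223776, coefficient = 4
x_8 = 3.7500, f(x_8) = 0.210526, coefficient = 1

I ≈ (0.281250/3) × 6.846492 = 0.641859
Exact value: 0.641854
Error: 0.000005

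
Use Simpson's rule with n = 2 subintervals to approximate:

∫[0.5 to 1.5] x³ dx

f(x) = x³
a = 0.5, b = 1.5, n = 2
h = (b - a)/n = 0.500000

Simpson's rule: (h/3)[f(x₀) + 4f(x₁) + 2f(x₂) + ... + f(xₙ)]

x_0 = 0.5000, f(x_0) = 0.125000, coefficient = 1
x_1 = 1.0000, f(x_1) = 1.000000, coefficient = 4
x_2 = 1.5000, f(x_2) = 3.375000, coefficient = 1

I ≈ (0.500000/3) × 7.500000 = 1.250000
Exact value: 1.250000
Error: 0.000000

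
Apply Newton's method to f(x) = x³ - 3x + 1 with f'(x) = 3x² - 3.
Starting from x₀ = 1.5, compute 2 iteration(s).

f(x) = x³ - 3x + 1
f'(x) = 3x² - 3
x₀ = 1.5

Newton-Raphson formula: x_{n+1} = x_n - f(x_n)/f'(x_n)

Iteration 1:
  f(1.500000) = -0.125000
  f'(1.500000) = 3.750000
  x_1 = 1.500000 - (-0.125000)/3.750000 = 1.533333
Iteration 2:
  f(1.533333) = 0.005037
  f'(1.533333) = 4.053333
  x_2 = 1.533333 - 0.005037/4.053333 = 1.532091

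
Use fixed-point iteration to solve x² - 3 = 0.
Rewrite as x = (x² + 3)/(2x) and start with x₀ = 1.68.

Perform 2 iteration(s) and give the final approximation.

Equation: x² - 3 = 0
Fixed-point form: x = (x² + 3)/(2x)
x₀ = 1.68

x_1 = g(1.680000) = 1.732857
x_2 = g(1.732857) = 1.732051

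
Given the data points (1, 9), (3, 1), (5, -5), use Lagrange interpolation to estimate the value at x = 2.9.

Lagrange interpolation formula:
P(x) = Σ yᵢ × Lᵢ(x)
where Lᵢ(x) = Π_{j≠i} (x - xⱼ)/(xᵢ - xⱼ)

L_0(2.9) = (2.9 - 3)/(1 - 3) × (2.9 - 5)/(1 - 5) = 0.026250
L_1(2.9) = (2.9 - 1)/(3 - 1) × (2.9 - 5)/(3 - 5) = 0.997500
L_2(2.9) = (2.9 - 1)/(5 - 1) × (2.9 - 3)/(5 - 3) = -0.023750

P(2.9) = 9×L_0(2.9) + 1×L_1(2.9) + (-5)×L_2(2.9)
P(2.9) = 1.352500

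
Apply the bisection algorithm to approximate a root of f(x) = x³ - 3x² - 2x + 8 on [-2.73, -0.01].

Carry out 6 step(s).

f(x) = x³ - 3x² - 2x + 8
Initial interval: [-2.73, -0.01]

Iteration 1:
  c_1 = (-2.730000 + (-0.010000))/2 = -1.370000
  f(c_1) = f(-1.370000) = 2.537947
  f(a) × f(c) < 0, new interval: [-2.730000, -1.370000]
Iteration 2:
  c_2 = (-2.730000 + (-1.370000))/2 = -2.050000
  f(c_2) = f(-2.050000) = -9.122625
  f(a) × f(c) ≥ 0, new interval: [-2.050000, -1.370000]
Iteration 3:
  c_3 = (-2.050000 + (-1.370000))/2 = -1.710000
  f(c_3) = f(-1.710000) = -2.352511
  f(a) × f(c) ≥ 0, new interval: [-1.710000, -1.370000]
Iteration 4:
  c_4 = (-1.710000 + (-1.370000))/2 = -1.540000
  f(c_4) = f(-1.540000) = 0.312936
  f(a) × f(c) < 0, new interval: [-1.710000, -1.540000]
Iteration 5:
  c_5 = (-1.710000 + (-1.540000))/2 = -1.625000
  f(c_5) = f(-1.625000) = -0.962891
  f(a) × f(c) ≥ 0, new interval: [-1.625000, -1.540000]
Iteration 6:
  c_6 = (-1.625000 + (-1.540000))/2 = -1.582500
  f(c_6) = f(-1.582500) = -0.310983
  f(a) × f(c) ≥ 0, new interval: [-1.582500, -1.540000]

After 6 iteration(s), the approximation is c_6 = -1.582500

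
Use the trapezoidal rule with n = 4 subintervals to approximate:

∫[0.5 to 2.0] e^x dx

f(x) = e^x
a = 0.5, b = 2.0, n = 4
h = (b - a)/n = 0.375000

Trapezoidal rule: (h/2)[f(x₀) + 2f(x₁) + 2f(x₂) + ... + f(xₙ)]

x_0 = 0.5000, f(x_0) = 1.648721, coefficient = 1
x_1 = 0.8750, f(x_1) = 2.398875, coefficient = 2
x_2 = 1.2500, f(x_2) = 3.490343, coefficient = 2
x_3 = 1.6250, f(x_3) = 5.078419, coefficient = 2
x_4 = 2.0000, f(x_4) = 7.389056, coefficient = 1

I ≈ (0.375000/2) × 30.973052 = 5.807447
Exact value: 5.740335
Error: 0.067112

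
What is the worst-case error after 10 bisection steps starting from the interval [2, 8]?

Bisection error bound: |error| ≤ (b-a)/2^n
|error| ≤ (8 - 2)/2^10 = 6/2^10
|error| ≤ 0.0058593750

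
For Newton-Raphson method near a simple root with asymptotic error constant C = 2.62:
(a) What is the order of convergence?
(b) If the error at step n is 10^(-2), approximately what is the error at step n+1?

(a) Newton-Raphson has quadratic (order 2) convergence near simple roots.
    This means |e_{n+1}| ≈ C|e_n|².

(b) With |e_n| = 10^(-2) and C = 2.62:
    |e_{n+1}| ≈ 2.62 × (10^(-2))² = 2.62 × 10^(-4)

(a) 2 (quadratic); (b) |e_{n+1}| ≈ 2.620e-04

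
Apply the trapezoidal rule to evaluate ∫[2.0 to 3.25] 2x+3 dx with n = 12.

f(x) = 2x+3
a = 2.0, b = 3.25, n = 12
h = (b - a)/n = 0.104167

Trapezoidal rule: (h/2)[f(x₀) + 2f(x₁) + 2f(x₂) + ... + f(xₙ)]

x_0 = 2.0000, f(x_0) = 7.000000, coefficient = 1
x_1 = 2.1042, f(x_1) = 7.208333, coefficient = 2
x_2 = 2.2083, f(x_2) = 7.416667, coefficient = 2
x_3 = 2.3125, f(x_3) = 7.625000, coefficient = 2
x_4 = 2.4167, f(x_4) = 7.833333, coefficient = 2
x_5 = 2.5208, f(x_5) = 8.041667, coefficient = 2
x_6 = 2.6250, f(x_6) = 8.250000, coefficient = 2
x_7 = 2.7292, f(x_7) = 8.458333, coefficient = 2
x_8 = 2.8333, f(x_8) = 8.666667, coefficient = 2
x_9 = 2.9375, f(x_9) = 8.875000, coefficient = 2
x_10 = 3.0417, f(x_10) = 9.083333, coefficient = 2
x_11 = 3.1458, f(x_11) = 9.291667, coefficient = 2
x_12 = 3.2500, f(x_12) = 9.500000, coefficient = 1

I ≈ (0.104167/2) × 198.000000 = 10.312500
Exact value: 10.312500
Error: 0.000000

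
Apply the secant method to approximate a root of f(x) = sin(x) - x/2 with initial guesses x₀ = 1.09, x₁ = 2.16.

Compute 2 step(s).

f(x) = sin(x) - x/2
x₀ = 1.09, x₁ = 2.16

Secant formula: x_{n+1} = x_n - f(x_n)(x_n - x_{n-1})/(f(x_n) - f(x_{n-1}))

Iteration 1:
  f(1.090000) = 0.341627
  f(2.160000) = -0.248617
  x_2 = 2.160000 - (-0.248617)×(2.160000 - 1.090000)/(-0.248617 - 0.341627)
       = 1.709305
Iteration 2:
  f(2.160000) = -0.248617
  f(1.709305) = 0.135770
  x_3 = 1.709305 - 0.135770×(1.709305 - 2.160000)/(0.135770 - (-0.248617))
       = 1.868496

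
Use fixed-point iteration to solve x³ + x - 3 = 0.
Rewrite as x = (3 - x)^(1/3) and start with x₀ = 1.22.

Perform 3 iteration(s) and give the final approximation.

Equation: x³ + x - 3 = 0
Fixed-point form: x = (3 - x)^(1/3)
x₀ = 1.22

x_1 = g(1.220000) = 1.211918
x_2 = g(1.211918) = 1.213750
x_3 = g(1.213750) = 1.213335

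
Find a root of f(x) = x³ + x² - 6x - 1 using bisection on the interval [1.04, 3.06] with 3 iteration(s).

f(x) = x³ + x² - 6x - 1
Initial interval: [1.04, 3.06]

Iteration 1:
  c_1 = (1.040000 + 3.060000)/2 = 2.050000
  f(c_1) = f(2.050000) = -0.482375
  f(a) × f(c) ≥ 0, new interval: [2.050000, 3.060000]
Iteration 2:
  c_2 = (2.050000 + 3.060000)/2 = 2.555000
  f(c_2) = f(2.555000) = 6.877129
  f(a) × f(c) < 0, new interval: [2.050000, 2.555000]
Iteration 3:
  c_3 = (2.050000 + 2.555000)/2 = 2.302500
  f(c_3) = f(2.302500) = 2.693224
  f(a) × f(c) < 0, new interval: [2.050000, 2.302500]

After 3 iteration(s), the approximation is c_3 = 2.302500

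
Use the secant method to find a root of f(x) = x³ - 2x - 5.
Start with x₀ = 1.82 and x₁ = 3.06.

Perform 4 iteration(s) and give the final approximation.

f(x) = x³ - 2x - 5
x₀ = 1.82, x₁ = 3.06

Secant formula: x_{n+1} = x_n - f(x_n)(x_n - x_{n-1})/(f(x_n) - f(x_{n-1}))

Iteration 1:
  f(1.820000) = -2.611432
  f(3.060000) = 17.532616
  x_2 = 3.060000 - 17.532616×(3.060000 - 1.820000)/(17.532616 - (-2.611432))
       = 1.980751
Iteration 2:
  f(3.060000) = 17.532616
  f(1.980751) = -1.190274
  x_3 = 1.980751 - (-1.190274)×(1.980751 - 3.060000)/(-1.190274 - 17.532616)
       = 2.049362
Iteration 3:
  f(1.980751) = -1.190274
  f(2.049362) = -0.491637
  x_4 = 2.049362 - (-0.491637)×(2.049362 - 1.980751)/(-0.491637 - (-1.190274))
       = 2.097645
Iteration 4:
  f(2.049362) = -0.491637
  f(2.097645) = 0.034584
  x_5 = 2.097645 - 0.034584×(2.097645 - 2.049362)/(0.034584 - (-0.491637))
       = 2.094471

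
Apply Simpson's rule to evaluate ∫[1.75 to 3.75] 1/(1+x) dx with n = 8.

f(x) = 1/(1+x)
a = 1.75, b = 3.75, n = 8
h = (b - a)/n = 0.250000

Simpson's rule: (h/3)[f(x₀) + 4f(x₁) + 2f(x₂) + ... + f(xₙ)]

x_0 = 1.7500, f(x_0) = 0.363636, coefficient = 1
x_1 = 2.0000, f(x_1) = 0.333333, coefficient = 4
x_2 = 2.2500, f(x_2) = 0.307692, coefficient = 2
x_3 = 2.5000, f(x_3) = 0.285714, coefficient = 4
x_4 = 2.7500, f(x_4) = 0.266667, coefficient = 2
x_5 = 3.0000, f(x_5) = 0.250000, coefficient = 4
x_6 = 3.2500, f(x_6) = 0.235294, coefficient = 2
x_7 = 3.5000, f(x_7) = 0.222222, coefficient = 4
x_8 = 3.7500, f(x_8) = 0.210526, coefficient = 1

I ≈ (0.250000/3) × 6.558548 = 0.546546
Exact value: 0.546544
Error: 0.000002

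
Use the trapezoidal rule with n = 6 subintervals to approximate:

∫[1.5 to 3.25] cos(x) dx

f(x) = cos(x)
a = 1.5, b = 3.25, n = 6
h = (b - a)/n = 0.291667

Trapezoidal rule: (h/2)[f(x₀) + 2f(x₁) + 2f(x₂) + ... + f(xₙ)]

x_0 = 1.5000, f(x_0) = 0.070737, coefficient = 1
x_1 = 1.7917, f(x_1) = -0.219079, coefficient = 2
x_2 = 2.0833, f(x_2) = -0.490390, coefficient = 2
x_3 = 2.3750, f(x_3) = -0.720278, coefficient = 2
x_4 = 2.6667, f(x_4) = -0.889327, coefficient = 2
x_5 = 2.9583, f(x_5) = -0.983255, coefficient = 2
x_6 = 3.2500, f(x_6) = -0.994130, coefficient = 1

I ≈ (0.291667/2) × -7.528050 = -1.097841
Exact value: -1.105690
Error: 0.007850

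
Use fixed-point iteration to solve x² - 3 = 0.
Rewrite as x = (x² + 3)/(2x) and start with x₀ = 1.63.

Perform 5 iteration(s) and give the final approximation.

Equation: x² - 3 = 0
Fixed-point form: x = (x² + 3)/(2x)
x₀ = 1.63

x_1 = g(1.630000) = 1.735245
x_2 = g(1.735245) = 1.732054
x_3 = g(1.732054) = 1.732051
x_4 = g(1.732051) = 1.732051
x_5 = g(1.732051) = 1.732051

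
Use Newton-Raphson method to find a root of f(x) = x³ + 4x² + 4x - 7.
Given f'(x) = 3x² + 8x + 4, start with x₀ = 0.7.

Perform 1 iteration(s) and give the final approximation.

f(x) = x³ + 4x² + 4x - 7
f'(x) = 3x² + 8x + 4
x₀ = 0.7

Newton-Raphson formula: x_{n+1} = x_n - f(x_n)/f'(x_n)

Iteration 1:
  f(0.700000) = -1.897000
  f'(0.700000) = 11.070000
  x_1 = 0.700000 - (-1.897000)/11.070000 = 0.871364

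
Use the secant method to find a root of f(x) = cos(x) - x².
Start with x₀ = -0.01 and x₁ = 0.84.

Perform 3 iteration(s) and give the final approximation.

f(x) = cos(x) - x²
x₀ = -0.01, x₁ = 0.84

Secant formula: x_{n+1} = x_n - f(x_n)(x_n - x_{n-1})/(f(x_n) - f(x_{n-1}))

Iteration 1:
  f(-0.010000) = 0.999850
  f(0.840000) = -0.038137
  x_2 = 0.840000 - (-0.038137)×(0.840000 - (-0.010000))/(-0.038137 - 0.999850)
       = 0.808770
Iteration 2:
  f(0.840000) = -0.038137
  f(0.808770) = 0.036280
  x_3 = 0.808770 - 0.036280×(0.808770 - 0.840000)/(0.036280 - (-0.038137))
       = 0.823995
Iteration 3:
  f(0.808770) = 0.036280
  f(0.823995) = 0.000326
  x_4 = 0.823995 - 0.000326×(0.823995 - 0.808770)/(0.000326 - 0.036280)
       = 0.824134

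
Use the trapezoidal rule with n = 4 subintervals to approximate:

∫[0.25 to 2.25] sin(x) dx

f(x) = sin(x)
a = 0.25, b = 2.25, n = 4
h = (b - a)/n = 0.500000

Trapezoidal rule: (h/2)[f(x₀) + 2f(x₁) + 2f(x₂) + ... + f(xₙ)]

x_0 = 0.2500, f(x_0) = 0.247404, coefficient = 1
x_1 = 0.7500, f(x_1) = 0.681639, coefficient = 2
x_2 = 1.2500, f(x_2) = 0.948985, coefficient = 2
x_3 = 1.7500, f(x_3) = 0.983986, coefficient = 2
x_4 = 2.2500, f(x_4) = 0.778073, coefficient = 1

I ≈ (0.500000/2) × 6.254696 = 1.563674
Exact value: 1.597086
Error: 0.033412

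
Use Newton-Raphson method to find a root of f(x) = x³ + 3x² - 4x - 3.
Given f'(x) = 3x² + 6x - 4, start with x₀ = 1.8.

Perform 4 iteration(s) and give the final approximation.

f(x) = x³ + 3x² - 4x - 3
f'(x) = 3x² + 6x - 4
x₀ = 1.8

Newton-Raphson formula: x_{n+1} = x_n - f(x_n)/f'(x_n)

Iteration 1:
  f(1.800000) = 5.352000
  f'(1.800000) = 16.520000
  x_1 = 1.800000 - 5.352000/16.520000 = 1.476029
Iteration 2:
  f(1.476029) = 0.847637
  f'(1.476029) = 11.392160
  x_2 = 1.476029 - 0.847637/11.392160 = 1.401624
Iteration 3:
  f(1.401624) = 0.040711
  f'(1.401624) = 10.303390
  x_3 = 1.401624 - 0.040711/10.303390 = 1.397673
Iteration 4:
  f(1.397673) = 0.000112
  f'(1.397673) = 10.246500
  x_4 = 1.397673 - 0.000112/10.246500 = 1.397662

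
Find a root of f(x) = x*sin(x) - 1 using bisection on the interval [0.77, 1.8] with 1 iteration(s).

f(x) = x*sin(x) - 1
Initial interval: [0.77, 1.8]

Iteration 1:
  c_1 = (0.770000 + 1.800000)/2 = 1.285000
  f(c_1) = f(1.285000) = 0.232877
  f(a) × f(c) < 0, new interval: [0.770000, 1.285000]

After 1 iteration(s), the approximation is c_1 = 1.285000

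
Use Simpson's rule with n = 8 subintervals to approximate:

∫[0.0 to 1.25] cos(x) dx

f(x) = cos(x)
a = 0.0, b = 1.25, n = 8
h = (b - a)/n = 0.156250

Simpson's rule: (h/3)[f(x₀) + 4f(x₁) + 2f(x₂) + ... + f(xₙ)]

x_0 = 0.0000, f(x_0) = 1.000000, coefficient = 1
x_1 = 0.1562, f(x_1) = 0.987818, coefficient = 4
x_2 = 0.3125, f(x_2) = 0.951568, coefficient = 2
x_3 = 0.4688, f(x_3) = 0.892134, coefficient = 4
x_4 = 0.6250, f(x_4) = 0.810963, coefficient = 2
x_5 = 0.7812, f(x_5) = 0.710034, coefficient = 4
x_6 = 0.9375, f(x_6) = 0.591805, coefficient = 2
x_7 = 1.0938, f(x_7) = 0.459157, coefficient = 4
x_8 = 1.2500, f(x_8) = 0.315322, coefficient = 1

I ≈ (0.156250/3) × 18.220565 = 0.948988
Exact value: 0.948985
Error: 0.000003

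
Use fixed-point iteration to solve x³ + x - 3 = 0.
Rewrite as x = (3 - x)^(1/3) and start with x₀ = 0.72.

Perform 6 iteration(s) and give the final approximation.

Equation: x³ + x - 3 = 0
Fixed-point form: x = (3 - x)^(1/3)
x₀ = 0.72

x_1 = g(0.720000) = 1.316169
x_2 = g(1.316169) = 1.189687
x_3 = g(1.189687) = 1.218759
x_4 = g(1.218759) = 1.212200
x_5 = g(1.212200) = 1.213686
x_6 = g(1.213686) = 1.213350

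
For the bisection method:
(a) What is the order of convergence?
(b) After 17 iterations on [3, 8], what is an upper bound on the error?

(a) Bisection has linear (order 1) convergence; the error is halved each step.

(b) Error bound = (b-a)/2^n = (8 - 3)/2^{17}
    = 5/2^{17}

(a) 1 (linear); (b) error ≤ 3.81e-05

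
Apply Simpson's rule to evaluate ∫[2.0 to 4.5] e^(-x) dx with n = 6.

f(x) = e^(-x)
a = 2.0, b = 4.5, n = 6
h = (b - a)/n = 0.416667

Simpson's rule: (h/3)[f(x₀) + 4f(x₁) + 2f(x₂) + ... + f(xₙ)]

x_0 = 2.0000, f(x_0) = 0.135335, coefficient = 1
x_1 = 2.4167, f(x_1) = 0.089219, coefficient = 4
x_2 = 2.8333, f(x_2) = 0.058816, coefficient = 2
x_3 = 3.2500, f(x_3) = 0.038774, coefficient = 4
x_4 = 3.6667, f(x_4) = 0.025562, coefficient = 2
x_5 = 4.0833, f(x_5) = 0.016851, coefficient = 4
x_6 = 4.5000, f(x_6) = 0.011109, coefficient = 1

I ≈ (0.416667/3) × 0.894576 = 0.124247
Exact value: 0.124226
Error: 0.000020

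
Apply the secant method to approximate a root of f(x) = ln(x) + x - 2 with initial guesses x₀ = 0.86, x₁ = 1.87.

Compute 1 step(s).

f(x) = ln(x) + x - 2
x₀ = 0.86, x₁ = 1.87

Secant formula: x_{n+1} = x_n - f(x_n)(x_n - x_{n-1})/(f(x_n) - f(x_{n-1}))

Iteration 1:
  f(0.860000) = -1.290823
  f(1.870000) = 0.495938
  x_2 = 1.870000 - 0.495938×(1.870000 - 0.860000)/(0.495938 - (-1.290823))
       = 1.589662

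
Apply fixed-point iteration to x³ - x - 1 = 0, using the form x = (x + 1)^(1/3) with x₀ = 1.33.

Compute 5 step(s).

Equation: x³ - x - 1 = 0
Fixed-point form: x = (x + 1)^(1/3)
x₀ = 1.33

x_1 = g(1.330000) = 1.325721
x_2 = g(1.325721) = 1.324908
x_3 = g(1.324908) = 1.324754
x_4 = g(1.324754) = 1.324725
x_5 = g(1.324725) = 1.324719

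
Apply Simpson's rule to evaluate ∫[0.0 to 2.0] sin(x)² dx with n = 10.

f(x) = sin(x)²
a = 0.0, b = 2.0, n = 10
h = (b - a)/n = 0.200000

Simpson's rule: (h/3)[f(x₀) + 4f(x₁) + 2f(x₂) + ... + f(xₙ)]

x_0 = 0.0000, f(x_0) = 0.000000, coefficient = 1
x_1 = 0.2000, f(x_1) = 0.039470, coefficient = 4
x_2 = 0.4000, f(x_2) = 0.151647, coefficient = 2
x_3 = 0.6000, f(x_3) = 0.318821, coefficient = 4
x_4 = 0.8000, f(x_4) = 0.514600, coefficient = 2
x_5 = 1.0000, f(x_5) = 0.708073, coefficient = 4
x_6 = 1.2000, f(x_6) = 0.868697, coefficient = 2
x_7 = 1.4000, f(x_7) = 0.971111, coefficient = 4
x_8 = 1.6000, f(x_8) = 0.999147, coefficient = 2
x_9 = 1.8000, f(x_9) = 0.948379, coefficient = 4
x_10 = 2.0000, f(x_10) = 0.826822, coefficient = 1

I ≈ (0.200000/3) × 17.838421 = 1.189228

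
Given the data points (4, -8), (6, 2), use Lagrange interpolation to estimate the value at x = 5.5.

Lagrange interpolation formula:
P(x) = Σ yᵢ × Lᵢ(x)
where Lᵢ(x) = Π_{j≠i} (x - xⱼ)/(xᵢ - xⱼ)

L_0(5.5) = (5.5 - 6)/(4 - 6) = 0.250000
L_1(5.5) = (5.5 - 4)/(6 - 4) = 0.750000

P(5.5) = (-8)×L_0(5.5) + 2×L_1(5.5)
P(5.5) = -0.500000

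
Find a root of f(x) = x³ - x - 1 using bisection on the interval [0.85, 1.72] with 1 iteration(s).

f(x) = x³ - x - 1
Initial interval: [0.85, 1.72]

Iteration 1:
  c_1 = (0.850000 + 1.720000)/2 = 1.285000
  f(c_1) = f(1.285000) = -0.163176
  f(a) × f(c) ≥ 0, new interval: [1.285000, 1.720000]

After 1 iteration(s), the approximation is c_1 = 1.285000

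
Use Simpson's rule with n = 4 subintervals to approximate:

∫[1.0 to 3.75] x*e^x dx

f(x) = x*e^x
a = 1.0, b = 3.75, n = 4
h = (b - a)/n = 0.687500

Simpson's rule: (h/3)[f(x₀) + 4f(x₁) + 2f(x₂) + ... + f(xₙ)]

x_0 = 1.0000, f(x_0) = 2.718282, coefficient = 1
x_1 = 1.6875, f(x_1) = 9.122539, coefficient = 4
x_2 = 2.3750, f(x_2) = 25.533656, coefficient = 2
x_3 = 3.0625, f(x_3) = 65.479137, coefficient = 4
x_4 = 3.7500, f(x_4) = 159.454058, coefficient = 1

I ≈ (0.687500/3) × 511.646356 = 117.252290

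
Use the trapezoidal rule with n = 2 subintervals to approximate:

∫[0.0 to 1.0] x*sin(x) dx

f(x) = x*sin(x)
a = 0.0, b = 1.0, n = 2
h = (b - a)/n = 0.500000

Trapezoidal rule: (h/2)[f(x₀) + 2f(x₁) + 2f(x₂) + ... + f(xₙ)]

x_0 = 0.0000, f(x_0) = 0.000000, coefficient = 1
x_1 = 0.5000, f(x_1) = 0.239713, coefficient = 2
x_2 = 1.0000, f(x_2) = 0.841471, coefficient = 1

I ≈ (0.500000/2) × 1.320897 = 0.330224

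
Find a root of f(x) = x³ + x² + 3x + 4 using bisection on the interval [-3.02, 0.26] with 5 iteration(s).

f(x) = x³ + x² + 3x + 4
Initial interval: [-3.02, 0.26]

Iteration 1:
  c_1 = (-3.020000 + 0.260000)/2 = -1.380000
  f(c_1) = f(-1.380000) = -0.863672
  f(a) × f(c) ≥ 0, new interval: [-1.380000, 0.260000]
Iteration 2:
  c_2 = (-1.380000 + 0.260000)/2 = -0.560000
  f(c_2) = f(-0.560000) = 2.457984
  f(a) × f(c) < 0, new interval: [-1.380000, -0.560000]
Iteration 3:
  c_3 = (-1.380000 + (-0.560000))/2 = -0.970000
  f(c_3) = f(-0.970000) = 1.118227
  f(a) × f(c) < 0, new interval: [-1.380000, -0.970000]
Iteration 4:
  c_4 = (-1.380000 + (-0.970000))/2 = -1.175000
  f(c_4) = f(-1.175000) = 0.233391
  f(a) × f(c) < 0, new interval: [-1.380000, -1.175000]
Iteration 5:
  c_5 = (-1.380000 + (-1.175000))/2 = -1.277500
  f(c_5) = f(-1.277500) = -0.285382
  f(a) × f(c) ≥ 0, new interval: [-1.277500, -1.175000]

After 5 iteration(s), the approximation is c_5 = -1.277500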